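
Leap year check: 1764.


Yes

Rules: divisible by 4 AND (not by 100 OR by 400)
1764 ÷ 4 = 441 exactly → divisible by 4
1764 ÷ 100 = 17 remainder 64 → not divisible by 100
Divisible by 4 but not by 100 → leap year


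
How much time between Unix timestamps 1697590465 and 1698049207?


458742 seconds (127.4 hours / 5.31 days)

Difference = 1698049207 - 1697590465 = 458742 seconds
In hours: 458742 / 3600 ≈ 127.4
In days: 458742 / 86400 ≈ 5.31


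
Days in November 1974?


Month: November (month 11)
November has 30 days

30 days


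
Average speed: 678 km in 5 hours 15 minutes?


129.1 km/h

Distance: 678 km
Time: 5h 15m = 315 min = 315/60 = 21/4 hours
Speed = 678 ÷ (21/4) = 678 × 4 / 21 = 2712/21 ≈ 129.1 km/h


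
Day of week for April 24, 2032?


Zeller's congruence:
q=24, m=4, k=32, j=20
h = (24 + ⌊13×5/5⌋ + 32 + ⌊32/4⌋ + ⌊20/4⌋ - 2×20) mod 7
= (24 + 13 + 32 + 8 + 5 - 40) mod 7
= 42 mod 7 = 0
h=0 → Saturday

Saturday


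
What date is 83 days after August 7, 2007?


Start: August 7, 2007
Add 83 days
August 7 → September 1: 31 - 7 + 1 = 25 days (83 - 25 = 58 left)
September 1 → October 1: 30 - 1 + 1 = 30 days (58 - 30 = 28 left)
October 1 + 28 = October 29, 2007

October 29, 2007


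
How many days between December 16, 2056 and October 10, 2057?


298 days

From December 16, 2056 to October 10, 2057
Rest of December 2056: 31 - 16 = 15
Full months: January 31, February 2057 28, March 31, April 30, May 31, June 30, July 31, August 31, September 30
Days into October 2057: 10
Total = 15 + 31 + 28 + 31 + 30 + 31 + 30 + 31 + 31 + 30 + 10 = 298 days


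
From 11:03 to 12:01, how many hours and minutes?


0h 58m

End time in minutes: 12×60 + 1 = 721
Start time in minutes: 11×60 + 3 = 663
Difference = 721 - 663 = 58 minutes
= 0 hours 58 minutes


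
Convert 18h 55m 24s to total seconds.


68124 seconds

Hours: 18 × 3600 = 64800
Minutes: 55 × 60 = 3300
Seconds: 24
Total = 64800 + 3300 + 24 = 68124


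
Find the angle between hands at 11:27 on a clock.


Hour hand = 11×30 + 27×0.5 = 343.5°
Minute hand = 27×6 = 162°
Difference = |343.5 - 162| = 181.5°
Since > 180°: 360 - 181.5 = 178.5°

178.5°


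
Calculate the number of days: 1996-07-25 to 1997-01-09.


168 days

From July 25, 1996 to January 9, 1997
Rest of July 1996: 31 - 25 = 6
Full months: August 31, September 30, October 31, November 30, December 31
Days into January 1997: 9
Total = 6 + 31 + 30 + 31 + 30 + 31 + 9 = 168 days


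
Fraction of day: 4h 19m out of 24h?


0.1799 (17.99%)

Total minutes: 4×60 + 19 = 259
Day = 24×60 = 1440 minutes
Fraction = 259/1440 ≈ 0.1799
As a percentage: 259/1440 × 100 ≈ 17.99%


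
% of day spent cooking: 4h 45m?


Time: 285 minutes
Day: 1440 minutes
Percentage = (285/1440) × 100 ≈ 19.8%

19.8%


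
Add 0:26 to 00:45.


01:11

Start: 45 minutes from midnight
Add: 26 minutes
Total: 71 minutes
Hours: 71 ÷ 60 = 1 remainder 11


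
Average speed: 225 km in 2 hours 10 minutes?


103.8 km/h

Distance: 225 km
Time: 2h 10m = 130 min = 130/60 = 13/6 hours
Speed = 225 ÷ (13/6) = 225 × 6 / 13 = 1350/13 ≈ 103.8 km/h


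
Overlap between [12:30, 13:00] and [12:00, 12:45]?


15 minutes

Meeting A: 750-780 (in minutes from midnight)
Meeting B: 720-765
Overlap start = max(750, 720) = 750
Overlap end = min(780, 765) = 765
Overlap = max(0, 765 - 750) = 15 min


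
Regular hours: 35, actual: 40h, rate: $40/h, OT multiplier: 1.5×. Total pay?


Regular: 35h × $40 = $1400.00
Overtime: 40 - 35 = 5h
OT pay: 5h × $40 × 1.5 = $300.00
Total = $1400.00 + $300.00 = $1700.00

$1700.00


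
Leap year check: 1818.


No

Rules: divisible by 4 AND (not by 100 OR by 400)
1818 ÷ 4 = 454 remainder 2 → not divisible by 4
Not divisible by 4 → not a leap year


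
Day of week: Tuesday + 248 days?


Friday

Start: Tuesday (index 1)
(1 + 248) mod 7
= 249 mod 7
= 4
Index 4 → Friday


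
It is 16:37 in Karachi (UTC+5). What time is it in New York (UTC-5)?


Time difference = UTC-5 - UTC+5 = -10 hours
New hour = (16 -10) mod 24
= 6 mod 24 = 6
Minutes unchanged → 06:37

06:37


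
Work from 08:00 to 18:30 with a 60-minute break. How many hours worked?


9h 30m (570 minutes)

Total time = (18×60+30) - (8×60+0)
= 1110 - 480 = 630 min
Minus break: 630 - 60 = 570 min
= 9h 30m


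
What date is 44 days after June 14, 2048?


Start: June 14, 2048
Add 44 days
June 14 → July 1: 30 - 14 + 1 = 17 days (44 - 17 = 27 left)
July 1 + 27 = July 28, 2048

July 28, 2048


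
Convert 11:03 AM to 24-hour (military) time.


11:03

Input: 11:03 AM
AM hour stays: 11


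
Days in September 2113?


30 days

Month: September (month 9)
September has 30 days


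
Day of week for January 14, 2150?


Zeller's congruence:
q=14, m=13, k=49, j=21
h = (14 + ⌊13×14/5⌋ + 49 + ⌊49/4⌋ + ⌊21/4⌋ - 2×21) mod 7
= (14 + 36 + 49 + 12 + 5 - 42) mod 7
= 74 mod 7 = 4
h=4 → Wednesday

Wednesday


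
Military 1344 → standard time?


1:44 PM

Hour: 13
13 - 12 = 1 → PM


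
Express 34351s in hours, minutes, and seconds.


Hours: 34351 ÷ 3600 = 9 remainder 1951
Minutes: 1951 ÷ 60 = 32 remainder 31
Seconds: 31

9h 32m 31s


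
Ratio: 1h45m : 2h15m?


7:9 (0.78)

Duration 1: 105 minutes
Duration 2: 135 minutes
Ratio = 105:135
GCD = 15
Simplified = 7:9
As a decimal: 7/9 ≈ 0.78


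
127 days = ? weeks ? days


18 weeks 1 days

Weeks: 127 ÷ 7 = 18 remainder 1


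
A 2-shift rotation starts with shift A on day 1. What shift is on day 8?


Shifts: A, B
Start: A (index 0)
Day 8: (0 + 8 - 1) mod 2
= 7 mod 2
= 1
Index 1 → shift B

Shift B


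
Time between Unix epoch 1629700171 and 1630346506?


646335 seconds (179.5 hours / 7.48 days)

Difference = 1630346506 - 1629700171 = 646335 seconds
In hours: 646335 / 3600 ≈ 179.5
In days: 646335 / 86400 ≈ 7.48


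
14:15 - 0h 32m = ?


13:43

Start: 855 minutes from midnight
Subtract: 32 minutes
Remaining: 855 - 32 = 823
Hours: 13, Minutes: 43


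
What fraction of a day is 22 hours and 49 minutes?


0.9507 (95.07%)

Total minutes: 22×60 + 49 = 1369
Day = 24×60 = 1440 minutes
Fraction = 1369/1440 ≈ 0.9507
As a percentage: 1369/1440 × 100 ≈ 95.07%


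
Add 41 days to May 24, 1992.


Start: May 24, 1992
Add 41 days
May 24 → June 1: 31 - 24 + 1 = 8 days (41 - 8 = 33 left)
June 1 → July 1: 30 - 1 + 1 = 30 days (33 - 30 = 3 left)
July 1 + 3 = July 4, 1992

July 4, 1992


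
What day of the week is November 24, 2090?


Zeller's congruence:
q=24, m=11, k=90, j=20
h = (24 + ⌊13×12/5⌋ + 90 + ⌊90/4⌋ + ⌊20/4⌋ - 2×20) mod 7
= (24 + 31 + 90 + 22 + 5 - 40) mod 7
= 132 mod 7 = 6
h=6 → Friday

Friday


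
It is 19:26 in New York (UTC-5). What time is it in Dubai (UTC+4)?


04:26 (next day)

Time difference = UTC+4 - UTC-5 = +9 hours
New hour = (19 + 9) mod 24
= 28 mod 24 = 4
Minutes unchanged → 04:26; 28 ≥ 24 → next day


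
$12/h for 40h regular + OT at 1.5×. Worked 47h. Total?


$606.00

Regular: 40h × $12 = $480.00
Overtime: 47 - 40 = 7h
OT pay: 7h × $12 × 1.5 = $126.00
Total = $480.00 + $126.00 = $606.00


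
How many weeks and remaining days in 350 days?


50 weeks 0 days

Weeks: 350 ÷ 7 = 50 remainder 0


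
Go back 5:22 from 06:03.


Start: 363 minutes from midnight
Subtract: 322 minutes
Remaining: 363 - 322 = 41
Hours: 0, Minutes: 41

00:41


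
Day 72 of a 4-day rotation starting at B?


Shifts: A, B, C, D
Start: B (index 1)
Day 72: (1 + 72 - 1) mod 4
= 72 mod 4
= 0
Index 0 → shift A

Shift A


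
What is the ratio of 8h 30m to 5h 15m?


34:21 (1.62)

Duration 1: 510 minutes
Duration 2: 315 minutes
Ratio = 510:315
GCD = 15
Simplified = 34:21
As a decimal: 34/21 ≈ 1.62


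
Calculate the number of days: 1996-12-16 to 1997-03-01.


75 days

From December 16, 1996 to March 1, 1997
Rest of December 1996: 31 - 16 = 15
Full months: January 31, February 1997 28
Days into March 1997: 1
Total = 15 + 31 + 28 + 1 = 75 days


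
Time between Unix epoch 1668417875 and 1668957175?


Difference = 1668957175 - 1668417875 = 539300 seconds
In hours: 539300 / 3600 ≈ 149.8
In days: 539300 / 86400 ≈ 6.24

539300 seconds (149.8 hours / 6.24 days)


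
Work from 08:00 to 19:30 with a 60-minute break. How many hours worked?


10h 30m (630 minutes)

Total time = (19×60+30) - (8×60+0)
= 1170 - 480 = 690 min
Minus break: 690 - 60 = 630 min
= 10h 30m


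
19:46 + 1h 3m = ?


Start: 1186 minutes from midnight
Add: 63 minutes
Total: 1249 minutes
Hours: 1249 ÷ 60 = 20 remainder 49

20:49


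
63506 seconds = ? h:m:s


Hours: 63506 ÷ 3600 = 17 remainder 2306
Minutes: 2306 ÷ 60 = 38 remainder 26
Seconds: 26

17h 38m 26s


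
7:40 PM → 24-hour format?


Input: 7:40 PM
PM: 7 + 12 = 19

19:40


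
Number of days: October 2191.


Month: October (month 10)
October has 31 days

31 days


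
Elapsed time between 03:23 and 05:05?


1h 42m

End time in minutes: 5×60 + 5 = 305
Start time in minutes: 3×60 + 23 = 203
Difference = 305 - 203 = 102 minutes
= 1 hours 42 minutes


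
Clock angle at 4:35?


72.5°

Hour hand = 4×30 + 35×0.5 = 137.5°
Minute hand = 35×6 = 210°
Difference = |137.5 - 210| = 72.5°


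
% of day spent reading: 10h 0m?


Time: 600 minutes
Day: 1440 minutes
Percentage = (600/1440) × 100 ≈ 41.7%

41.7%


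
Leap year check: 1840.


Yes

Rules: divisible by 4 AND (not by 100 OR by 400)
1840 ÷ 4 = 460 exactly → divisible by 4
1840 ÷ 100 = 18 remainder 40 → not divisible by 100
Divisible by 4 but not by 100 → leap year


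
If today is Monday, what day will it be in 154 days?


Start: Monday (index 0)
(0 + 154) mod 7
= 154 mod 7
= 0
Index 0 → Monday

Monday


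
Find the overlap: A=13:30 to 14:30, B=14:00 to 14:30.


Meeting A: 810-870 (in minutes from midnight)
Meeting B: 840-870
Overlap start = max(810, 840) = 840
Overlap end = min(870, 870) = 870
Overlap = max(0, 870 - 840) = 30 min

30 minutes


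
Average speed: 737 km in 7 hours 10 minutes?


Distance: 737 km
Time: 7h 10m = 430 min = 430/60 = 43/6 hours
Speed = 737 ÷ (43/6) = 737 × 6 / 43 = 4422/43 ≈ 102.8 km/h

102.8 km/h


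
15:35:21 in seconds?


56121 seconds

Hours: 15 × 3600 = 54000
Minutes: 35 × 60 = 2100
Seconds: 21
Total = 54000 + 2100 + 21 = 56121


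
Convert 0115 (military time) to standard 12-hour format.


Hour: 1
1 < 12 → AM

1:15 AM


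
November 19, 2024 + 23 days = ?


Start: November 19, 2024
Add 23 days
November 19 → December 1: 30 - 19 + 1 = 12 days (23 - 12 = 11 left)
December 1 + 11 = December 12, 2024

December 12, 2024


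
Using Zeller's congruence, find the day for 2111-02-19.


Zeller's congruence:
q=19, m=14, k=10, j=21
h = (19 + ⌊13×15/5⌋ + 10 + ⌊10/4⌋ + ⌊21/4⌋ - 2×21) mod 7
= (19 + 39 + 10 + 2 + 5 - 42) mod 7
= 33 mod 7 = 5
h=5 → Thursday

Thursday


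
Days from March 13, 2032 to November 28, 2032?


From March 13, 2032 to November 28, 2032
Rest of March 2032: 31 - 13 = 18
Full months: April 30, May 31, June 30, July 31, August 31, September 30, October 31
Days into November 2032: 28
Total = 18 + 30 + 31 + 30 + 31 + 31 + 30 + 31 + 28 = 260 days

260 days


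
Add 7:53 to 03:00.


Start: 180 minutes from midnight
Add: 473 minutes
Total: 653 minutes
Hours: 653 ÷ 60 = 10 remainder 53

10:53


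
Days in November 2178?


30 days

Month: November (month 11)
November has 30 days


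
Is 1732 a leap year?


Rules: divisible by 4 AND (not by 100 OR by 400)
1732 ÷ 4 = 433 exactly → divisible by 4
1732 ÷ 100 = 17 remainder 32 → not divisible by 100
Divisible by 4 but not by 100 → leap year

Yes


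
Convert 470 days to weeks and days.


Weeks: 470 ÷ 7 = 67 remainder 1

67 weeks 1 days


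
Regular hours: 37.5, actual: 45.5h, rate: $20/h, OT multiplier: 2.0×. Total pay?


Regular: 37.5h × $20 = $750.00
Overtime: 45.5 - 37.5 = 8.0h
OT pay: 8.0h × $20 × 2.0 = $320.00
Total = $750.00 + $320.00 = $1070.00

$1070.00


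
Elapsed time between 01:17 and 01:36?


0h 19m

End time in minutes: 1×60 + 36 = 96
Start time in minutes: 1×60 + 17 = 77
Difference = 96 - 77 = 19 minutes
= 0 hours 19 minutes


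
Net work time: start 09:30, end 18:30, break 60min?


8h 0m (480 minutes)

Total time = (18×60+30) - (9×60+30)
= 1110 - 570 = 540 min
Minus break: 540 - 60 = 480 min
= 8h 0m


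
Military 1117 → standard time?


11:17 AM

Hour: 11
11 < 12 → AM


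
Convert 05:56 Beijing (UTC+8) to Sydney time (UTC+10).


Time difference = UTC+10 - UTC+8 = +2 hours
New hour = (5 + 2) mod 24
= 7 mod 24 = 7
Minutes unchanged → 07:56

07:56


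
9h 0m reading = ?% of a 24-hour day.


37.5%

Time: 540 minutes
Day: 1440 minutes
Percentage = (540/1440) × 100 = 37.5%


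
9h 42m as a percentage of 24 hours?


Total minutes: 9×60 + 42 = 582
Day = 24×60 = 1440 minutes
Fraction = 582/1440 ≈ 0.4042
As a percentage: 582/1440 × 100 ≈ 40.42%

0.4042 (40.42%)


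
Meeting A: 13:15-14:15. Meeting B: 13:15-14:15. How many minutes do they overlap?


60 minutes

Meeting A: 795-855 (in minutes from midnight)
Meeting B: 795-855
Overlap start = max(795, 795) = 795
Overlap end = min(855, 855) = 855
Overlap = max(0, 855 - 795) = 60 min


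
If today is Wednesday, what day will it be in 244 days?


Tuesday

Start: Wednesday (index 2)
(2 + 244) mod 7
= 246 mod 7
= 1
Index 1 → Tuesday


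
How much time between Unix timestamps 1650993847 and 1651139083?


Difference = 1651139083 - 1650993847 = 145236 seconds
In hours: 145236 / 3600 ≈ 40.3
In days: 145236 / 86400 ≈ 1.68

145236 seconds (40.3 hours / 1.68 days)


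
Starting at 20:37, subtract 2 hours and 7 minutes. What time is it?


Start: 1237 minutes from midnight
Subtract: 127 minutes
Remaining: 1237 - 127 = 1110
Hours: 18, Minutes: 30

18:30


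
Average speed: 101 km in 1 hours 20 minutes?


Distance: 101 km
Time: 1h 20m = 80 min = 80/60 = 4/3 hours
Speed = 101 ÷ (4/3) = 101 × 3 / 4 = 303/4 ≈ 75.8 km/h

75.8 km/h


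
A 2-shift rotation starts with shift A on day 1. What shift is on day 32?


Shift B

Shifts: A, B
Start: A (index 0)
Day 32: (0 + 32 - 1) mod 2
= 31 mod 2
= 1
Index 1 → shift B


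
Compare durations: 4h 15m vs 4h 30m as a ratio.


Duration 1: 255 minutes
Duration 2: 270 minutes
Ratio = 255:270
GCD = 15
Simplified = 17:18
As a decimal: 17/18 ≈ 0.94

17:18 (0.94)


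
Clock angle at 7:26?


67.0°

Hour hand = 7×30 + 26×0.5 = 223.0°
Minute hand = 26×6 = 156°
Difference = |223.0 - 156| = 67.0°


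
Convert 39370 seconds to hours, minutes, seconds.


Hours: 39370 ÷ 3600 = 10 remainder 3370
Minutes: 3370 ÷ 60 = 56 remainder 10
Seconds: 10

10h 56m 10s


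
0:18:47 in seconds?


1127 seconds

Hours: 0 × 3600 = 0
Minutes: 18 × 60 = 1080
Seconds: 47
Total = 0 + 1080 + 47 = 1127


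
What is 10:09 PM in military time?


22:09

Input: 10:09 PM
PM: 10 + 12 = 22


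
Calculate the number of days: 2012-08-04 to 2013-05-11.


280 days

From August 4, 2012 to May 11, 2013
Rest of August 2012: 31 - 4 = 27
Full months: September 30, October 31, November 30, December 31, January 31, February 2013 28, March 31, April 30
Days into May 2013: 11
Total = 27 + 30 + 31 + 30 + 31 + 31 + 28 + 31 + 30 + 11 = 280 days


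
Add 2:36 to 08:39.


Start: 519 minutes from midnight
Add: 156 minutes
Total: 675 minutes
Hours: 675 ÷ 60 = 11 remainder 15

11:15


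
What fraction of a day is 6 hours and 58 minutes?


Total minutes: 6×60 + 58 = 418
Day = 24×60 = 1440 minutes
Fraction = 418/1440 ≈ 0.2903
As a percentage: 418/1440 × 100 ≈ 29.03%

0.2903 (29.03%)


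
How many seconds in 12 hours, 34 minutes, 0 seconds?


Hours: 12 × 3600 = 43200
Minutes: 34 × 60 = 2040
Seconds: 0
Total = 43200 + 2040 + 0 = 45240

45240 seconds


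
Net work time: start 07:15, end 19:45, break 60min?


11h 30m (690 minutes)

Total time = (19×60+45) - (7×60+15)
= 1185 - 435 = 750 min
Minus break: 750 - 60 = 690 min
= 11h 30m


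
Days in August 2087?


Month: August (month 8)
August has 31 days

31 days


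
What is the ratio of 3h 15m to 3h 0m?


13:12 (1.08)

Duration 1: 195 minutes
Duration 2: 180 minutes
Ratio = 195:180
GCD = 15
Simplified = 13:12
As a decimal: 13/12 ≈ 1.08


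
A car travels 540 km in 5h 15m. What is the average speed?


Distance: 540 km
Time: 5h 15m = 315 min = 315/60 = 21/4 hours
Speed = 540 ÷ (21/4) = 540 × 4 / 21 = 2160/21 ≈ 102.9 km/h

102.9 km/h


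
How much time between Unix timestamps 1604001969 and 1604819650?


Difference = 1604819650 - 1604001969 = 817681 seconds
In hours: 817681 / 3600 ≈ 227.1
In days: 817681 / 86400 ≈ 9.46

817681 seconds (227.1 hours / 9.46 days)


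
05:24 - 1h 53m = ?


Start: 324 minutes from midnight
Subtract: 113 minutes
Remaining: 324 - 113 = 211
Hours: 3, Minutes: 31

03:31


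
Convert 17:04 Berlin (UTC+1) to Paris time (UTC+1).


17:04

Time difference = UTC+1 - UTC+1 = +0 hours
New hour = (17 + 0) mod 24
= 17 mod 24 = 17
Minutes unchanged → 17:04


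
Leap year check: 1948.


Rules: divisible by 4 AND (not by 100 OR by 400)
1948 ÷ 4 = 487 exactly → divisible by 4
1948 ÷ 100 = 19 remainder 48 → not divisible by 100
Divisible by 4 but not by 100 → leap year

Yes


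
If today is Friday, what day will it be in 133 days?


Friday

Start: Friday (index 4)
(4 + 133) mod 7
= 137 mod 7
= 4
Index 4 → Friday


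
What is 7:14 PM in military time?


Input: 7:14 PM
PM: 7 + 12 = 19

19:14


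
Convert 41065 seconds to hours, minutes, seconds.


11h 24m 25s

Hours: 41065 ÷ 3600 = 11 remainder 1465
Minutes: 1465 ÷ 60 = 24 remainder 25
Seconds: 25


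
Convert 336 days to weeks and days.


Weeks: 336 ÷ 7 = 48 remainder 0

48 weeks 0 days


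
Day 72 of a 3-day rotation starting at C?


Shift B

Shifts: A, B, C
Start: C (index 2)
Day 72: (2 + 72 - 1) mod 3
= 73 mod 3
= 1
Index 1 → shift B


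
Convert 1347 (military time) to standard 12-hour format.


Hour: 13
13 - 12 = 1 → PM

1:47 PM


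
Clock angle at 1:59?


65.5°

Hour hand = 1×30 + 59×0.5 = 59.5°
Minute hand = 59×6 = 354°
Difference = |59.5 - 354| = 294.5°
Since > 180°: 360 - 294.5 = 65.5°


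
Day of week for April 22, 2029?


Sunday

Zeller's congruence:
q=22, m=4, k=29, j=20
h = (22 + ⌊13×5/5⌋ + 29 + ⌊29/4⌋ + ⌊20/4⌋ - 2×20) mod 7
= (22 + 13 + 29 + 7 + 5 - 40) mod 7
= 36 mod 7 = 1
h=1 → Sunday


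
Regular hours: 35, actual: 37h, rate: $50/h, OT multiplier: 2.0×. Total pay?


Regular: 35h × $50 = $1750.00
Overtime: 37 - 35 = 2h
OT pay: 2h × $50 × 2.0 = $200.00
Total = $1750.00 + $200.00 = $1950.00

$1950.00


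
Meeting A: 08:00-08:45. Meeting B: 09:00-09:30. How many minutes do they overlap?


0 minutes

Meeting A: 480-525 (in minutes from midnight)
Meeting B: 540-570
Overlap start = max(480, 540) = 540
Overlap end = min(525, 570) = 525
Overlap = max(0, 525 - 540) = 0 min


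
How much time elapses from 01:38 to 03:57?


End time in minutes: 3×60 + 57 = 237
Start time in minutes: 1×60 + 38 = 98
Difference = 237 - 98 = 139 minutes
= 2 hours 19 minutes

2h 19m


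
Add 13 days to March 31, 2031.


April 13, 2031

Start: March 31, 2031
Add 13 days
March 31 → April 1: 31 - 31 + 1 = 1 days (13 - 1 = 12 left)
April 1 + 12 = April 13, 2031


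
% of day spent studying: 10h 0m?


41.7%

Time: 600 minutes
Day: 1440 minutes
Percentage = (600/1440) × 100 ≈ 41.7%


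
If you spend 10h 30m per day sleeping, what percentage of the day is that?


43.8%

Time: 630 minutes
Day: 1440 minutes
Percentage = (630/1440) × 100 ≈ 43.8%


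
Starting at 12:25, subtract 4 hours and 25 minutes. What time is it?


08:00

Start: 745 minutes from midnight
Subtract: 265 minutes
Remaining: 745 - 265 = 480
Hours: 8, Minutes: 0


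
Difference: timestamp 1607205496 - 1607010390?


195106 seconds (54.2 hours / 2.26 days)

Difference = 1607205496 - 1607010390 = 195106 seconds
In hours: 195106 / 3600 ≈ 54.2
In days: 195106 / 86400 ≈ 2.26


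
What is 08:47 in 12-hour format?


Hour: 8
8 < 12 → AM

8:47 AM


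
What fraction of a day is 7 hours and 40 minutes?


Total minutes: 7×60 + 40 = 460
Day = 24×60 = 1440 minutes
Fraction = 460/1440 ≈ 0.3194
As a percentage: 460/1440 × 100 ≈ 31.94%

0.3194 (31.94%)


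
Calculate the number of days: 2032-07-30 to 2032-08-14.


15 days

From July 30, 2032 to August 14, 2032
Rest of July 2032: 31 - 30 = 1
Days into August 2032: 14
Total = 1 + 14 = 15 days


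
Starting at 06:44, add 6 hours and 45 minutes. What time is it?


13:29

Start: 404 minutes from midnight
Add: 405 minutes
Total: 809 minutes
Hours: 809 ÷ 60 = 13 remainder 29


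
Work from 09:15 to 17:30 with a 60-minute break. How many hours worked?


Total time = (17×60+30) - (9×60+15)
= 1050 - 555 = 495 min
Minus break: 495 - 60 = 435 min
= 7h 15m

7h 15m (435 minutes)


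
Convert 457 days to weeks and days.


Weeks: 457 ÷ 7 = 65 remainder 2

65 weeks 2 days


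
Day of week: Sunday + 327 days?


Friday

Start: Sunday (index 6)
(6 + 327) mod 7
= 333 mod 7
= 4
Index 4 → Friday


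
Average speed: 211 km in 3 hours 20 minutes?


Distance: 211 km
Time: 3h 20m = 200 min = 200/60 = 10/3 hours
Speed = 211 ÷ (10/3) = 211 × 3 / 10 = 633/10 = 63.3 km/h

63.3 km/h


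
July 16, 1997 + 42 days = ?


Start: July 16, 1997
Add 42 days
July 16 → August 1: 31 - 16 + 1 = 16 days (42 - 16 = 26 left)
August 1 + 26 = August 27, 1997

August 27, 1997


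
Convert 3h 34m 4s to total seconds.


Hours: 3 × 3600 = 10800
Minutes: 34 × 60 = 2040
Seconds: 4
Total = 10800 + 2040 + 4 = 12844

12844 seconds


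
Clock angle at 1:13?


41.5°

Hour hand = 1×30 + 13×0.5 = 36.5°
Minute hand = 13×6 = 78°
Difference = |36.5 - 78| = 41.5°


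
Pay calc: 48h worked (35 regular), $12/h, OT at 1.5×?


Regular: 35h × $12 = $420.00
Overtime: 48 - 35 = 13h
OT pay: 13h × $12 × 1.5 = $234.00
Total = $420.00 + $234.00 = $654.00

$654.00


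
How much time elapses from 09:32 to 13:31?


3h 59m

End time in minutes: 13×60 + 31 = 811
Start time in minutes: 9×60 + 32 = 572
Difference = 811 - 572 = 239 minutes
= 3 hours 59 minutes


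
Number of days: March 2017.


Month: March (month 3)
March has 31 days

31 days


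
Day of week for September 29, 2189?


Tuesday

Zeller's congruence:
q=29, m=9, k=89, j=21
h = (29 + ⌊13×10/5⌋ + 89 + ⌊89/4⌋ + ⌊21/4⌋ - 2×21) mod 7
= (29 + 26 + 89 + 22 + 5 - 42) mod 7
= 129 mod 7 = 3
h=3 → Tuesday


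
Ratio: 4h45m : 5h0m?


Duration 1: 285 minutes
Duration 2: 300 minutes
Ratio = 285:300
GCD = 15
Simplified = 19:20
As a decimal: 19/20 = 0.95

19:20 (0.95)


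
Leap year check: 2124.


Yes

Rules: divisible by 4 AND (not by 100 OR by 400)
2124 ÷ 4 = 531 exactly → divisible by 4
2124 ÷ 100 = 21 remainder 24 → not divisible by 100
Divisible by 4 but not by 100 → leap year


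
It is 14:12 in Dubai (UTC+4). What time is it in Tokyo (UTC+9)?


Time difference = UTC+9 - UTC+4 = +5 hours
New hour = (14 + 5) mod 24
= 19 mod 24 = 19
Minutes unchanged → 19:12

19:12


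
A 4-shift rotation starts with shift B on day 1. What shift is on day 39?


Shifts: A, B, C, D
Start: B (index 1)
Day 39: (1 + 39 - 1) mod 4
= 39 mod 4
= 3
Index 3 → shift D

Shift D


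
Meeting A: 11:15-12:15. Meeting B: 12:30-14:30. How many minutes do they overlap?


Meeting A: 675-735 (in minutes from midnight)
Meeting B: 750-870
Overlap start = max(675, 750) = 750
Overlap end = min(735, 870) = 735
Overlap = max(0, 735 - 750) = 0 min

0 minutes


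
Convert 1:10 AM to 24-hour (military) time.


01:10

Input: 1:10 AM
AM hour stays: 1


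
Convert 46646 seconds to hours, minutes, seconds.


Hours: 46646 ÷ 3600 = 12 remainder 3446
Minutes: 3446 ÷ 60 = 57 remainder 26
Seconds: 26

12h 57m 26s


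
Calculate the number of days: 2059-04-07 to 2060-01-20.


From April 7, 2059 to January 20, 2060
Rest of April 2059: 30 - 7 = 23
Full months: May 31, June 30, July 31, August 31, September 30, October 31, November 30, December 31
Days into January 2060: 20
Total = 23 + 31 + 30 + 31 + 31 + 30 + 31 + 30 + 31 + 20 = 288 days

288 days


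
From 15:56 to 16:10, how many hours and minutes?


0h 14m

End time in minutes: 16×60 + 10 = 970
Start time in minutes: 15×60 + 56 = 956
Difference = 970 - 956 = 14 minutes
= 0 hours 14 minutes


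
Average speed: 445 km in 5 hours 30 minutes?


Distance: 445 km
Time: 5h 30m = 330 min = 330/60 = 11/2 hours
Speed = 445 ÷ (11/2) = 445 × 2 / 11 = 890/11 ≈ 80.9 km/h

80.9 km/h


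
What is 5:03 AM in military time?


05:03

Input: 5:03 AM
AM hour stays: 5


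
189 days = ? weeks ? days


Weeks: 189 ÷ 7 = 27 remainder 0

27 weeks 0 days


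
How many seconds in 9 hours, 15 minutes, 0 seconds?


Hours: 9 × 3600 = 32400
Minutes: 15 × 60 = 900
Seconds: 0
Total = 32400 + 900 + 0 = 33300

33300 seconds


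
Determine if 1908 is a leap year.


Yes

Rules: divisible by 4 AND (not by 100 OR by 400)
1908 ÷ 4 = 477 exactly → divisible by 4
1908 ÷ 100 = 19 remainder 8 → not divisible by 100
Divisible by 4 but not by 100 → leap year


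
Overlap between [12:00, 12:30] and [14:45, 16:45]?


Meeting A: 720-750 (in minutes from midnight)
Meeting B: 885-1005
Overlap start = max(720, 885) = 885
Overlap end = min(750, 1005) = 750
Overlap = max(0, 750 - 885) = 0 min

0 minutes


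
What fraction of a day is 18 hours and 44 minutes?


Total minutes: 18×60 + 44 = 1124
Day = 24×60 = 1440 minutes
Fraction = 1124/1440 ≈ 0.7806
As a percentage: 1124/1440 × 100 ≈ 78.06%

0.7806 (78.06%)


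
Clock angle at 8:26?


97.0°

Hour hand = 8×30 + 26×0.5 = 253.0°
Minute hand = 26×6 = 156°
Difference = |253.0 - 156| = 97.0°


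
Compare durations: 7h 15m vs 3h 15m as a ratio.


29:13 (2.23)

Duration 1: 435 minutes
Duration 2: 195 minutes
Ratio = 435:195
GCD = 15
Simplified = 29:13
As a decimal: 29/13 ≈ 2.23


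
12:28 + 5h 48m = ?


Start: 748 minutes from midnight
Add: 348 minutes
Total: 1096 minutes
Hours: 1096 ÷ 60 = 18 remainder 16

18:16


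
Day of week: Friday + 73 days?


Monday

Start: Friday (index 4)
(4 + 73) mod 7
= 77 mod 7
= 0
Index 0 → Monday


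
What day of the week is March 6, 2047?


Wednesday

Zeller's congruence:
q=6, m=3, k=47, j=20
h = (6 + ⌊13×4/5⌋ + 47 + ⌊47/4⌋ + ⌊20/4⌋ - 2×20) mod 7
= (6 + 10 + 47 + 11 + 5 - 40) mod 7
= 39 mod 7 = 4
h=4 → Wednesday


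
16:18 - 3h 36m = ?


Start: 978 minutes from midnight
Subtract: 216 minutes
Remaining: 978 - 216 = 762
Hours: 12, Minutes: 42

12:42


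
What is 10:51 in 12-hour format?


10:51 AM

Hour: 10
10 < 12 → AM


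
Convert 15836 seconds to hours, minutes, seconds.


Hours: 15836 ÷ 3600 = 4 remainder 1436
Minutes: 1436 ÷ 60 = 23 remainder 56
Seconds: 56

4h 23m 56s


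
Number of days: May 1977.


31 days

Month: May (month 5)
May has 31 days


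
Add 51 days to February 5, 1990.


March 28, 1990

Start: February 5, 1990
Add 51 days
February 5 → March 1: 28 - 5 + 1 = 24 days (51 - 24 = 27 left)
March 1 + 27 = March 28, 1990


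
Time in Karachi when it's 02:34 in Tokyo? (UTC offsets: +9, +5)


22:34 (previous day)

Time difference = UTC+5 - UTC+9 = -4 hours
New hour = (2 -4) mod 24
= -2 mod 24 = 22
Minutes unchanged → 22:34; -2 < 0 → previous day


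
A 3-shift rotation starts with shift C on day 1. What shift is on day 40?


Shifts: A, B, C
Start: C (index 2)
Day 40: (2 + 40 - 1) mod 3
= 41 mod 3
= 2
Index 2 → shift C

Shift C


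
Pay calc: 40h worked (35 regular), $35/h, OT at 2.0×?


Regular: 35h × $35 = $1225.00
Overtime: 40 - 35 = 5h
OT pay: 5h × $35 × 2.0 = $350.00
Total = $1225.00 + $350.00 = $1575.00

$1575.00


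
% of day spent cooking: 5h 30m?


22.9%

Time: 330 minutes
Day: 1440 minutes
Percentage = (330/1440) × 100 ≈ 22.9%


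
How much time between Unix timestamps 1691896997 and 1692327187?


Difference = 1692327187 - 1691896997 = 430190 seconds
In hours: 430190 / 3600 ≈ 119.5
In days: 430190 / 86400 ≈ 4.98

430190 seconds (119.5 hours / 4.98 days)


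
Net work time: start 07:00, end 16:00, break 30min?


Total time = (16×60+0) - (7×60+0)
= 960 - 420 = 540 min
Minus break: 540 - 30 = 510 min
= 8h 30m

8h 30m (510 minutes)


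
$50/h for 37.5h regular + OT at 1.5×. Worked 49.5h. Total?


Regular: 37.5h × $50 = $1875.00
Overtime: 49.5 - 37.5 = 12.0h
OT pay: 12.0h × $50 × 1.5 = $900.00
Total = $1875.00 + $900.00 = $2775.00

$2775.00


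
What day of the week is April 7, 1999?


Zeller's congruence:
q=7, m=4, k=99, j=19
h = (7 + ⌊13×5/5⌋ + 99 + ⌊99/4⌋ + ⌊19/4⌋ - 2×19) mod 7
= (7 + 13 + 99 + 24 + 4 - 38) mod 7
= 109 mod 7 = 4
h=4 → Wednesday

Wednesday


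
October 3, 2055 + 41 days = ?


November 13, 2055

Start: October 3, 2055
Add 41 days
October 3 → November 1: 31 - 3 + 1 = 29 days (41 - 29 = 12 left)
November 1 + 12 = November 13, 2055


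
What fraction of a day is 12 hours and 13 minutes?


0.5090 (50.90%)

Total minutes: 12×60 + 13 = 733
Day = 24×60 = 1440 minutes
Fraction = 733/1440 ≈ 0.5090
As a percentage: 733/1440 × 100 ≈ 50.90%


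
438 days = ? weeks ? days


Weeks: 438 ÷ 7 = 62 remainder 4

62 weeks 4 days


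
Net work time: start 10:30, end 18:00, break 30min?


7h 0m (420 minutes)

Total time = (18×60+0) - (10×60+30)
= 1080 - 630 = 450 min
Minus break: 450 - 30 = 420 min
= 7h 0m


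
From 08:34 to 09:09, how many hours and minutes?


End time in minutes: 9×60 + 9 = 549
Start time in minutes: 8×60 + 34 = 514
Difference = 549 - 514 = 35 minutes
= 0 hours 35 minutes

0h 35m


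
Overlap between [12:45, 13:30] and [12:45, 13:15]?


30 minutes

Meeting A: 765-810 (in minutes from midnight)
Meeting B: 765-795
Overlap start = max(765, 765) = 765
Overlap end = min(810, 795) = 795
Overlap = max(0, 795 - 765) = 30 min


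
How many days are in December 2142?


Month: December (month 12)
December has 31 days

31 days


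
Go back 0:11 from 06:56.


06:45

Start: 416 minutes from midnight
Subtract: 11 minutes
Remaining: 416 - 11 = 405
Hours: 6, Minutes: 45


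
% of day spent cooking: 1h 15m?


5.2%

Time: 75 minutes
Day: 1440 minutes
Percentage = (75/1440) × 100 ≈ 5.2%


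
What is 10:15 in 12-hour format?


10:15 AM

Hour: 10
10 < 12 → AM


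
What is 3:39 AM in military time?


Input: 3:39 AM
AM hour stays: 3

03:39


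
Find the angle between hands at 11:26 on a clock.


Hour hand = 11×30 + 26×0.5 = 343.0°
Minute hand = 26×6 = 156°
Difference = |343.0 - 156| = 187.0°
Since > 180°: 360 - 187.0 = 173.0°

173.0°


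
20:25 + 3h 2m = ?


Start: 1225 minutes from midnight
Add: 182 minutes
Total: 1407 minutes
Hours: 1407 ÷ 60 = 23 remainder 27

23:27


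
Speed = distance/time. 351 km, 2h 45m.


127.6 km/h

Distance: 351 km
Time: 2h 45m = 165 min = 165/60 = 11/4 hours
Speed = 351 ÷ (11/4) = 351 × 4 / 11 = 1404/11 ≈ 127.6 km/h


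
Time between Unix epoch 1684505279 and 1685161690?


Difference = 1685161690 - 1684505279 = 656411 seconds
In hours: 656411 / 3600 ≈ 182.3
In days: 656411 / 86400 ≈ 7.60

656411 seconds (182.3 hours / 7.60 days)


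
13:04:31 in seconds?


47071 seconds

Hours: 13 × 3600 = 46800
Minutes: 4 × 60 = 240
Seconds: 31
Total = 46800 + 240 + 31 = 47071


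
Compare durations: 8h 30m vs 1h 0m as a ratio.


17:2 (8.50)

Duration 1: 510 minutes
Duration 2: 60 minutes
Ratio = 510:60
GCD = 30
Simplified = 17:2
As a decimal: 17/2 = 8.50


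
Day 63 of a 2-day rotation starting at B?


Shifts: A, B
Start: B (index 1)
Day 63: (1 + 63 - 1) mod 2
= 63 mod 2
= 1
Index 1 → shift B

Shift B


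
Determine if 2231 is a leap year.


No

Rules: divisible by 4 AND (not by 100 OR by 400)
2231 ÷ 4 = 557 remainder 3 → not divisible by 4
Not divisible by 4 → not a leap year


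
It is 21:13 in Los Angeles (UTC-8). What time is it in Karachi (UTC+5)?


Time difference = UTC+5 - UTC-8 = +13 hours
New hour = (21 + 13) mod 24
= 34 mod 24 = 10
Minutes unchanged → 10:13; 34 ≥ 24 → next day

10:13 (next day)


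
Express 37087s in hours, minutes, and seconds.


10h 18m 7s

Hours: 37087 ÷ 3600 = 10 remainder 1087
Minutes: 1087 ÷ 60 = 18 remainder 7
Seconds: 7


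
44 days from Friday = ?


Start: Friday (index 4)
(4 + 44) mod 7
= 48 mod 7
= 6
Index 6 → Sunday

Sunday


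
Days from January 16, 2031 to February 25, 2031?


From January 16, 2031 to February 25, 2031
Rest of January 2031: 31 - 16 = 15
Days into February 2031: 25
Total = 15 + 25 = 40 days

40 days


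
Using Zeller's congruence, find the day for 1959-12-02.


Zeller's congruence:
q=2, m=12, k=59, j=19
h = (2 + ⌊13×13/5⌋ + 59 + ⌊59/4⌋ + ⌊19/4⌋ - 2×19) mod 7
= (2 + 33 + 59 + 14 + 4 - 38) mod 7
= 74 mod 7 = 4
h=4 → Wednesday

Wednesday


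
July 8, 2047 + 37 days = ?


Start: July 8, 2047
Add 37 days
July 8 → August 1: 31 - 8 + 1 = 24 days (37 - 24 = 13 left)
August 1 + 13 = August 14, 2047

August 14, 2047


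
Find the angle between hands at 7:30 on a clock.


45.0°

Hour hand = 7×30 + 30×0.5 = 225.0°
Minute hand = 30×6 = 180°
Difference = |225.0 - 180| = 45.0°


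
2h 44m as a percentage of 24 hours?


Total minutes: 2×60 + 44 = 164
Day = 24×60 = 1440 minutes
Fraction = 164/1440 ≈ 0.1139
As a percentage: 164/1440 × 100 ≈ 11.39%

0.1139 (11.39%)


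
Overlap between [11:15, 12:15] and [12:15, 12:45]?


0 minutes

Meeting A: 675-735 (in minutes from midnight)
Meeting B: 735-765
Overlap start = max(675, 735) = 735
Overlap end = min(735, 765) = 735
Overlap = max(0, 735 - 735) = 0 min


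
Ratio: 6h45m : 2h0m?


Duration 1: 405 minutes
Duration 2: 120 minutes
Ratio = 405:120
GCD = 15
Simplified = 27:8
As a decimal: 27/8 ≈ 3.38

27:8 (3.38)


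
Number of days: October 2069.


Month: October (month 10)
October has 31 days

31 days


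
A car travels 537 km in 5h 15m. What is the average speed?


102.3 km/h

Distance: 537 km
Time: 5h 15m = 315 min = 315/60 = 21/4 hours
Speed = 537 ÷ (21/4) = 537 × 4 / 21 = 2148/21 ≈ 102.3 km/h


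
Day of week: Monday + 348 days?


Start: Monday (index 0)
(0 + 348) mod 7
= 348 mod 7
= 5
Index 5 → Saturday

Saturday


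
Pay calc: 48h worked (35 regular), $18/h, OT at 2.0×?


$1098.00

Regular: 35h × $18 = $630.00
Overtime: 48 - 35 = 13h
OT pay: 13h × $18 × 2.0 = $468.00
Total = $630.00 + $468.00 = $1098.00


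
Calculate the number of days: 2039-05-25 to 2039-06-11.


From May 25, 2039 to June 11, 2039
Rest of May 2039: 31 - 25 = 6
Days into June 2039: 11
Total = 6 + 11 = 17 days

17 days


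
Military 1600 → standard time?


Hour: 16
16 - 12 = 4 → PM

4:00 PM


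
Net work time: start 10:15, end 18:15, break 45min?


7h 15m (435 minutes)

Total time = (18×60+15) - (10×60+15)
= 1095 - 615 = 480 min
Minus break: 480 - 45 = 435 min
= 7h 15m


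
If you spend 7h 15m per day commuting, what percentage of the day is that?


Time: 435 minutes
Day: 1440 minutes
Percentage = (435/1440) × 100 ≈ 30.2%

30.2%


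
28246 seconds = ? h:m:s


Hours: 28246 ÷ 3600 = 7 remainder 3046
Minutes: 3046 ÷ 60 = 50 remainder 46
Seconds: 46

7h 50m 46s


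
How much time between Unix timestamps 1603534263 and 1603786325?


Difference = 1603786325 - 1603534263 = 252062 seconds
In hours: 252062 / 3600 ≈ 70.0
In days: 252062 / 86400 ≈ 2.92

252062 seconds (70.0 hours / 2.92 days)


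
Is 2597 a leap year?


No

Rules: divisible by 4 AND (not by 100 OR by 400)
2597 ÷ 4 = 649 remainder 1 → not divisible by 4
Not divisible by 4 → not a leap year


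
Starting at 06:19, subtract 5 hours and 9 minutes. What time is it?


Start: 379 minutes from midnight
Subtract: 309 minutes
Remaining: 379 - 309 = 70
Hours: 1, Minutes: 10

01:10


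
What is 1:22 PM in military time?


13:22

Input: 1:22 PM
PM: 1 + 12 = 13


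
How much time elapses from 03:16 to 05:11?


1h 55m

End time in minutes: 5×60 + 11 = 311
Start time in minutes: 3×60 + 16 = 196
Difference = 311 - 196 = 115 minutes
= 1 hours 55 minutes


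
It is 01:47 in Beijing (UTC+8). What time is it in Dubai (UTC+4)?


21:47 (previous day)

Time difference = UTC+4 - UTC+8 = -4 hours
New hour = (1 -4) mod 24
= -3 mod 24 = 21
Minutes unchanged → 21:47; -3 < 0 → previous day


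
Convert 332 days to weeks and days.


47 weeks 3 days

Weeks: 332 ÷ 7 = 47 remainder 3


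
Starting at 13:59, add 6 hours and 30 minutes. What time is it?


20:29

Start: 839 minutes from midnight
Add: 390 minutes
Total: 1229 minutes
Hours: 1229 ÷ 60 = 20 remainder 29


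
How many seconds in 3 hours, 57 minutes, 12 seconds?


14232 seconds

Hours: 3 × 3600 = 10800
Minutes: 57 × 60 = 3420
Seconds: 12
Total = 10800 + 3420 + 12 = 14232


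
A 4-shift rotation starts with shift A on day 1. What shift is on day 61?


Shifts: A, B, C, D
Start: A (index 0)
Day 61: (0 + 61 - 1) mod 4
= 60 mod 4
= 0
Index 0 → shift A

Shift A


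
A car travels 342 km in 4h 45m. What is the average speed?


Distance: 342 km
Time: 4h 45m = 285 min = 285/60 = 19/4 hours
Speed = 342 ÷ (19/4) = 342 × 4 / 19 = 1368/19 = 72.0 km/h

72.0 km/h


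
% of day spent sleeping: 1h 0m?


Time: 60 minutes
Day: 1440 minutes
Percentage = (60/1440) × 100 ≈ 4.2%

4.2%


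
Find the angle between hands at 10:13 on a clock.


131.5°

Hour hand = 10×30 + 13×0.5 = 306.5°
Minute hand = 13×6 = 78°
Difference = |306.5 - 78| = 228.5°
Since > 180°: 360 - 228.5 = 131.5°


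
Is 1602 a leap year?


No

Rules: divisible by 4 AND (not by 100 OR by 400)
1602 ÷ 4 = 400 remainder 2 → not divisible by 4
Not divisible by 4 → not a leap year


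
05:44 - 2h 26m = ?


Start: 344 minutes from midnight
Subtract: 146 minutes
Remaining: 344 - 146 = 198
Hours: 3, Minutes: 18

03:18


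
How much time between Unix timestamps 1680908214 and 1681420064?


Difference = 1681420064 - 1680908214 = 511850 seconds
In hours: 511850 / 3600 ≈ 142.2
In days: 511850 / 86400 ≈ 5.92

511850 seconds (142.2 hours / 5.92 days)


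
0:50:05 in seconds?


Hours: 0 × 3600 = 0
Minutes: 50 × 60 = 3000
Seconds: 5
Total = 0 + 3000 + 5 = 3005

3005 seconds


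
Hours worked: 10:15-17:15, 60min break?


6h 0m (360 minutes)

Total time = (17×60+15) - (10×60+15)
= 1035 - 615 = 420 min
Minus break: 420 - 60 = 360 min
= 6h 0m


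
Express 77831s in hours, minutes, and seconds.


21h 37m 11s

Hours: 77831 ÷ 3600 = 21 remainder 2231
Minutes: 2231 ÷ 60 = 37 remainder 11
Seconds: 11


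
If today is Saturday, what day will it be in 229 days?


Start: Saturday (index 5)
(5 + 229) mod 7
= 234 mod 7
= 3
Index 3 → Thursday

Thursday


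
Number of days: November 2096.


30 days

Month: November (month 11)
November has 30 days


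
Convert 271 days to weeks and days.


Weeks: 271 ÷ 7 = 38 remainder 5

38 weeks 5 days


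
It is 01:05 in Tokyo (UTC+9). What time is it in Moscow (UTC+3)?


Time difference = UTC+3 - UTC+9 = -6 hours
New hour = (1 -6) mod 24
= -5 mod 24 = 19
Minutes unchanged → 19:05; -5 < 0 → previous day

19:05 (previous day)
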